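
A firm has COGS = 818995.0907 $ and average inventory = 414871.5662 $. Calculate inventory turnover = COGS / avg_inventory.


Turnover = 818995.0907 / 414871.5662 = 1.9741

1.9741


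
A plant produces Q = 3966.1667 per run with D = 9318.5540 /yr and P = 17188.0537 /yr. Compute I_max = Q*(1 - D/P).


D/P = 0.5422
1 - D/P = 0.4578
I_max = 3966.1667 * 0.4578 = 1815.8977

1815.8977 units


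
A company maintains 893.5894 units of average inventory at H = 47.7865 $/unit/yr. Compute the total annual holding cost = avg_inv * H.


Cost = 893.5894 * 47.7865 = 42701.5099

42701.5099 $/yr


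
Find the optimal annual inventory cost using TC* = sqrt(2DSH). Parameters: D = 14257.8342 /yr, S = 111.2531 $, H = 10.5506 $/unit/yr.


2*D*S*H = 33471319.6341
TC* = sqrt(33471319.6341) = 5785.4403

5785.4403 $/yr


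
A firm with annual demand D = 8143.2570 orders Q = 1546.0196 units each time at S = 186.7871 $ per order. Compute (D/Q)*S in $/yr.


Number of orders = D/Q = 5.2672
Cost = 5.2672 * 186.7871 = 983.8526

983.8526 $/yr


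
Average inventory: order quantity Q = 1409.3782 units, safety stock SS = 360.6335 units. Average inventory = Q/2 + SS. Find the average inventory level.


Q/2 = 704.6891
Avg = 704.6891 + 360.6335 = 1065.3226

1065.3226 units


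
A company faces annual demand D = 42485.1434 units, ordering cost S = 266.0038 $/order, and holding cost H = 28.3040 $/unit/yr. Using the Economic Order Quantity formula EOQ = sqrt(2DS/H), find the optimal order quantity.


2*D*S = 2 * 42485.1434 * 266.0038 = 22602419.1759
2*D*S/H = 798559.1851
EOQ = sqrt(798559.1851) = 893.6214

893.6214 units


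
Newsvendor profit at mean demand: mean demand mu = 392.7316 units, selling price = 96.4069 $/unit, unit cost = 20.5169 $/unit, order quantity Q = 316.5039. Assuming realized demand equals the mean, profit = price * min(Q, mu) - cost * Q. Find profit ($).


Sales at mu = min(316.5039, 392.7316) = 316.5039
Revenue = 96.4069 * 316.5039 = 30513.1598
Total cost = 20.5169 * 316.5039 = 6493.6789
Profit = 30513.1598 - 6493.6789 = 24019.4810

24019.4810 $


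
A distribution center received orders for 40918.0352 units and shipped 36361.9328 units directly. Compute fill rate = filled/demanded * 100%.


FR = 36361.9328 / 40918.0352 * 100 = 88.8653

88.8653%


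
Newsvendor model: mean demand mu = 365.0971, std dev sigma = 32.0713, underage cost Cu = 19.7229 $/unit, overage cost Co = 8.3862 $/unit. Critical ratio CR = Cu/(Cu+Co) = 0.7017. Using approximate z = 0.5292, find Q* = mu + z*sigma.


CR = Cu/(Cu+Co) = 19.7229/(19.7229+8.3862) = 0.7017
z = 0.5292
Q* = 365.0971 + 0.5292 * 32.0713 = 382.0692

382.0692 units


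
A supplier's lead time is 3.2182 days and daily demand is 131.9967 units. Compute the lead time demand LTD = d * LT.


LTD = 131.9967 * 3.2182 = 424.7918

424.7918 units


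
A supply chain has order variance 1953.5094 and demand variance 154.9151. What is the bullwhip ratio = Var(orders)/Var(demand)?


BW = 1953.5094 / 154.9151 = 12.6102

12.6102


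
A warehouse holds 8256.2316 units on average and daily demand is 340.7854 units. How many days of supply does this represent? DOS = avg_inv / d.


DOS = 8256.2316 / 340.7854 = 24.2271

24.2271 days


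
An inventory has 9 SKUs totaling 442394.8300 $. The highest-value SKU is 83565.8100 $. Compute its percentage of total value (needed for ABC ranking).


Top item = 83565.8100
Total = 442394.8300
Percentage = 83565.8100 / 442394.8300 * 100 = 18.8894

18.8894%


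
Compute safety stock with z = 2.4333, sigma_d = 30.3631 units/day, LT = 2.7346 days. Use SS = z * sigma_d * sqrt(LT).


sqrt(LT) = sqrt(2.7346) = 1.6537
SS = 2.4333 * 30.3631 * 1.6537 = 122.1768

122.1768 units


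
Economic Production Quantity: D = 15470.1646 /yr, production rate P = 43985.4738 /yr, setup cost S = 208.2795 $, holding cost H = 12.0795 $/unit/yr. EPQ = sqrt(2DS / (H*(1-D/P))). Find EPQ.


1 - D/P = 1 - 0.3517 = 0.6483
H*(1-D/P) = 7.8310
2DS = 6444236.2956
EPQ = sqrt(822912.5540) = 907.1453

907.1453 units


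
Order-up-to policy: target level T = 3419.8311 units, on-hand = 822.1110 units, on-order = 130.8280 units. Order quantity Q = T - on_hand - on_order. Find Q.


Inventory position = OH + OO = 822.1110 + 130.8280 = 952.9390
Q = 3419.8311 - 952.9390 = 2466.8921

2466.8921 units


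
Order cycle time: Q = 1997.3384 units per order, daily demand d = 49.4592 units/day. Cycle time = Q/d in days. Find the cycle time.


Cycle = 1997.3384 / 49.4592 = 40.3836

40.3836 days


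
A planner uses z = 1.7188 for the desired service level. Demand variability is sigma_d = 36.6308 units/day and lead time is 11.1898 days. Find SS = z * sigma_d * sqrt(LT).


sqrt(LT) = sqrt(11.1898) = 3.3451
SS = 1.7188 * 36.6308 * 3.3451 = 210.6119

210.6119 units


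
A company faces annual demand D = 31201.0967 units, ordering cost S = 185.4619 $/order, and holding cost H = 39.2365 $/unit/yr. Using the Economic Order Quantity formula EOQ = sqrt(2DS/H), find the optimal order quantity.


2*D*S = 2 * 31201.0967 * 185.4619 = 11573229.3521
2*D*S/H = 294960.7980
EOQ = sqrt(294960.7980) = 543.1029

543.1029 units


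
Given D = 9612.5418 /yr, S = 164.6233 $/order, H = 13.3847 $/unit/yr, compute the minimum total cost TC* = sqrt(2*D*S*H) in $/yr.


2*D*S*H = 42361192.9275
TC* = sqrt(42361192.9275) = 6508.5477

6508.5477 $/yr


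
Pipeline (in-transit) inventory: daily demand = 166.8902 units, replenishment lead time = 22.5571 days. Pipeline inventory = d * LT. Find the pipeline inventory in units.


Pipeline = 166.8902 * 22.5571 = 3764.5589

3764.5589 units


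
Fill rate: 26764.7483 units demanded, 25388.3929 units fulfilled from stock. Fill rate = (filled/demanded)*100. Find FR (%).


FR = 25388.3929 / 26764.7483 * 100 = 94.8576

94.8576%


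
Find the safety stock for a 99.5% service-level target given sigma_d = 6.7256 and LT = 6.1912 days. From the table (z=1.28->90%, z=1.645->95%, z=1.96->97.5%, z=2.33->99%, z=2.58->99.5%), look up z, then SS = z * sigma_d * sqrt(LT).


From the table, SL = 99.5% corresponds to z = 2.58
sqrt(LT) = sqrt(6.1912) = 2.4882
SS = 2.58 * 6.7256 * 2.4882 = 43.1756

43.1756 units


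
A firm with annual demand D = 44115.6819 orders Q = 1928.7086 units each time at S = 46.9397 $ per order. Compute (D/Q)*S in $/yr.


Number of orders = D/Q = 22.8732
Cost = 22.8732 * 46.9397 = 1073.6598

1073.6598 $/yr


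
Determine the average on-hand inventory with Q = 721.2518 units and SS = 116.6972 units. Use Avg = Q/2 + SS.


Q/2 = 360.6259
Avg = 360.6259 + 116.6972 = 477.3231

477.3231 units


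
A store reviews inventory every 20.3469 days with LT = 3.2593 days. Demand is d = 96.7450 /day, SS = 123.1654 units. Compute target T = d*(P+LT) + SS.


P + LT = 23.6062
d*(P+LT) = 96.7450 * 23.6062 = 2283.7818
T = 2283.7818 + 123.1654 = 2406.9472

2406.9472 units


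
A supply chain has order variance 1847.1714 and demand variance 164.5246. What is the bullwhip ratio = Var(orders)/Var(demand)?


BW = 1847.1714 / 164.5246 = 11.2273

11.2273


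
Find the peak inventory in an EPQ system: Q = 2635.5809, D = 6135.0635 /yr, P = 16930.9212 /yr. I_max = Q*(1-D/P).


D/P = 0.3624
1 - D/P = 0.6376
I_max = 2635.5809 * 0.6376 = 1680.5557

1680.5557 units


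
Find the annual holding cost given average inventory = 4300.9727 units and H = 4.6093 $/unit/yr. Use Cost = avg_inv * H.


Cost = 4300.9727 * 4.6093 = 19824.4735

19824.4735 $/yr


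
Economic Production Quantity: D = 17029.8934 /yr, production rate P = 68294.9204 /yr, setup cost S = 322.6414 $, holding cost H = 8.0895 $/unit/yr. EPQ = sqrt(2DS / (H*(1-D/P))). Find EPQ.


1 - D/P = 1 - 0.2494 = 0.7506
H*(1-D/P) = 6.0723
2DS = 10989097.2969
EPQ = sqrt(1809704.0237) = 1345.2524

1345.2524 units


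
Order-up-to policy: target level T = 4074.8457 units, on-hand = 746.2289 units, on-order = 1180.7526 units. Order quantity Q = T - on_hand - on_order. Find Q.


Inventory position = OH + OO = 746.2289 + 1180.7526 = 1926.9815
Q = 4074.8457 - 1926.9815 = 2147.8642

2147.8642 units


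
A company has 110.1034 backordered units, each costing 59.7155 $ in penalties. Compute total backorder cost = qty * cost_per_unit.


Total = 110.1034 * 59.7155 = 6574.8796

6574.8796 $


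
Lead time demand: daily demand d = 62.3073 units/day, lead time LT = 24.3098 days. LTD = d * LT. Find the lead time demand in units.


LTD = 62.3073 * 24.3098 = 1514.6780

1514.6780 units


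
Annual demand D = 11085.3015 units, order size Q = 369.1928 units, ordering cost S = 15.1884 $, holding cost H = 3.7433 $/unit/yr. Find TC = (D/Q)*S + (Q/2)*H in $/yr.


Ordering cost = D*S/Q = 456.0435
Holding cost = Q*H/2 = 690.9997
TC = 456.0435 + 690.9997 = 1147.0432

1147.0432 $/yr


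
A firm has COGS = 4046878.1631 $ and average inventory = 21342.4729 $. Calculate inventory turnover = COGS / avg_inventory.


Turnover = 4046878.1631 / 21342.4729 = 189.6162

189.6162


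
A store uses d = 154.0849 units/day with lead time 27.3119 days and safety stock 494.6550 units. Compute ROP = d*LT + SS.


d*LT = 154.0849 * 27.3119 = 4208.3514
ROP = 4208.3514 + 494.6550 = 4703.0064

4703.0064 units


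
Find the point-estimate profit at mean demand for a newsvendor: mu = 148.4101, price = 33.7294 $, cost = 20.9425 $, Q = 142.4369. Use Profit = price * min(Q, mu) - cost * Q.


Sales at mu = min(142.4369, 148.4101) = 142.4369
Revenue = 33.7294 * 142.4369 = 4804.3112
Total cost = 20.9425 * 142.4369 = 2982.9848
Profit = 4804.3112 - 2982.9848 = 1821.3264

1821.3264 $


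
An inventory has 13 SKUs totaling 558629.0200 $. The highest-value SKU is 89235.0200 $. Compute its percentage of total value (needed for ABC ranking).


Top item = 89235.0200
Total = 558629.0200
Percentage = 89235.0200 / 558629.0200 * 100 = 15.9739

15.9739%


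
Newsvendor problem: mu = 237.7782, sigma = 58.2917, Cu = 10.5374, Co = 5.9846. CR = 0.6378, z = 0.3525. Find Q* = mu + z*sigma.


CR = Cu/(Cu+Co) = 10.5374/(10.5374+5.9846) = 0.6378
z = 0.3525
Q* = 237.7782 + 0.3525 * 58.2917 = 258.3260

258.3260 units


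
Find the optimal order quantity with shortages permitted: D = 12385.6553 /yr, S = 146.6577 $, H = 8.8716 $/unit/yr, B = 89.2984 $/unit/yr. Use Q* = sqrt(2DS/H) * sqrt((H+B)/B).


sqrt(2DS/H) = 639.9204
sqrt((H+B)/B) = 1.0485
Q* = 639.9204 * 1.0485 = 670.9552

670.9552 units


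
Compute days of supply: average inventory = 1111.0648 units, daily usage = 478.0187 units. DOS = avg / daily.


DOS = 1111.0648 / 478.0187 = 2.3243

2.3243 days


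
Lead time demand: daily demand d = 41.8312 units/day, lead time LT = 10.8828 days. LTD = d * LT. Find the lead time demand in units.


LTD = 41.8312 * 10.8828 = 455.2406

455.2406 units


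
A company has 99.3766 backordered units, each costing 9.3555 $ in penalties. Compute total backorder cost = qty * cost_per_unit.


Total = 99.3766 * 9.3555 = 929.7178

929.7178 $


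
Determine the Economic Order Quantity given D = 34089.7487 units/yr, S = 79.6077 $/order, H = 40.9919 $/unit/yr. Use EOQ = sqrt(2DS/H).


2*D*S = 2 * 34089.7487 * 79.6077 = 5427612.9752
2*D*S/H = 132406.9627
EOQ = sqrt(132406.9627) = 363.8777

363.8777 units


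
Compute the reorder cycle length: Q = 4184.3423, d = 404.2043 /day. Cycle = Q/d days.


Cycle = 4184.3423 / 404.2043 = 10.3520

10.3520 days


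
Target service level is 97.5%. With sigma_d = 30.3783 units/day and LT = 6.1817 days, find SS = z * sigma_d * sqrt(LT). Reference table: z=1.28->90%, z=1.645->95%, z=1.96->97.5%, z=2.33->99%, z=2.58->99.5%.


From the table, SL = 97.5% corresponds to z = 1.96
sqrt(LT) = sqrt(6.1817) = 2.4863
SS = 1.96 * 30.3783 * 2.4863 = 148.0381

148.0381 units


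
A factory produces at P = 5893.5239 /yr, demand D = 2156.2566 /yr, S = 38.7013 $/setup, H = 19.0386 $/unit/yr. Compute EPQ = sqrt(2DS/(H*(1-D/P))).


1 - D/P = 1 - 0.3659 = 0.6341
H*(1-D/P) = 12.0730
2DS = 166899.8671
EPQ = sqrt(13824.2592) = 117.5766

117.5766 units


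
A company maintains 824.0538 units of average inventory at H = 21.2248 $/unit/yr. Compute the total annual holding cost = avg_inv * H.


Cost = 824.0538 * 21.2248 = 17490.3771

17490.3771 $/yr


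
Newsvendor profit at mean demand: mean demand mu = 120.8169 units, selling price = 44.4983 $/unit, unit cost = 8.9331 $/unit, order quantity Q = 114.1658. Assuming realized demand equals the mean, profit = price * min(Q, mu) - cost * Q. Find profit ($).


Sales at mu = min(114.1658, 120.8169) = 114.1658
Revenue = 44.4983 * 114.1658 = 5080.1840
Total cost = 8.9331 * 114.1658 = 1019.8545
Profit = 5080.1840 - 1019.8545 = 4060.3295

4060.3295 $


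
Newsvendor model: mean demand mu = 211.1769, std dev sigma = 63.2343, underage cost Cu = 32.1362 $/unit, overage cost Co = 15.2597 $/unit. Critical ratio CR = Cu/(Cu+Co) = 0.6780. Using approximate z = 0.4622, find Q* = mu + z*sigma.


CR = Cu/(Cu+Co) = 32.1362/(32.1362+15.2597) = 0.6780
z = 0.4622
Q* = 211.1769 + 0.4622 * 63.2343 = 240.4038

240.4038 units


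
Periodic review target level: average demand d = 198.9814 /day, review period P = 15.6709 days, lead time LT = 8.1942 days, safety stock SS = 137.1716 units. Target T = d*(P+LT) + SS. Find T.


P + LT = 23.8651
d*(P+LT) = 198.9814 * 23.8651 = 4748.7110
T = 4748.7110 + 137.1716 = 4885.8826

4885.8826 units


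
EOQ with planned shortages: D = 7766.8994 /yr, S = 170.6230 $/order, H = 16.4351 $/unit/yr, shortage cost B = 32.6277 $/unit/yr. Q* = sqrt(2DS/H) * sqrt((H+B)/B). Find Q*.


sqrt(2DS/H) = 401.5794
sqrt((H+B)/B) = 1.2263
Q* = 401.5794 * 1.2263 = 492.4412

492.4412 units


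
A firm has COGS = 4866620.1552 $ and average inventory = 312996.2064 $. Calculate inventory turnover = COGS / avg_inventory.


Turnover = 4866620.1552 / 312996.2064 = 15.5485

15.5485


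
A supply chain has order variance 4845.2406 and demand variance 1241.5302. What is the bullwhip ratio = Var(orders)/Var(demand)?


BW = 4845.2406 / 1241.5302 = 3.9026

3.9026


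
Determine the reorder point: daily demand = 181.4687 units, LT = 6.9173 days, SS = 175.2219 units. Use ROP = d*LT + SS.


d*LT = 181.4687 * 6.9173 = 1255.2734
ROP = 1255.2734 + 175.2219 = 1430.4953

1430.4953 units


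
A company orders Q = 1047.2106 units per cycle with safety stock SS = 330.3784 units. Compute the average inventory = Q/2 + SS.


Q/2 = 523.6053
Avg = 523.6053 + 330.3784 = 853.9837

853.9837 units


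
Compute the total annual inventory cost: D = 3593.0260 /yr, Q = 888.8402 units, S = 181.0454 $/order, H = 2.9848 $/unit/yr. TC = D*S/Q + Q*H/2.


Ordering cost = D*S/Q = 731.8535
Holding cost = Q*H/2 = 1326.5051
TC = 731.8535 + 1326.5051 = 2058.3586

2058.3586 $/yr


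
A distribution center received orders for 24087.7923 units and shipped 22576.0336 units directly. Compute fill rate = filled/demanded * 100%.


FR = 22576.0336 / 24087.7923 * 100 = 93.7240

93.7240%


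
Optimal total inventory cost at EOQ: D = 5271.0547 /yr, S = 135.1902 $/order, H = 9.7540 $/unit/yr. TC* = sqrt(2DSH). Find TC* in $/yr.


2*D*S*H = 13901302.0720
TC* = sqrt(13901302.0720) = 3728.4450

3728.4450 $/yr


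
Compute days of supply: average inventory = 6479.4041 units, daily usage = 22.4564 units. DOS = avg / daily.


DOS = 6479.4041 / 22.4564 = 288.5326

288.5326 days


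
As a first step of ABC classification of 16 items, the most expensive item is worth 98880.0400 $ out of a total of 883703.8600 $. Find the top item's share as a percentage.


Top item = 98880.0400
Total = 883703.8600
Percentage = 98880.0400 / 883703.8600 * 100 = 11.1893

11.1893%


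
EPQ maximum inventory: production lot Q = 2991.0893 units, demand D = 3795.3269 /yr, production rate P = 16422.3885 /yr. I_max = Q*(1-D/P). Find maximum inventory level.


D/P = 0.2311
1 - D/P = 0.7689
I_max = 2991.0893 * 0.7689 = 2299.8280

2299.8280 units


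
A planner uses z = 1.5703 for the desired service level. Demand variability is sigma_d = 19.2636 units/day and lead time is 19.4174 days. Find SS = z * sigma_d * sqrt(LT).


sqrt(LT) = sqrt(19.4174) = 4.4065
SS = 1.5703 * 19.2636 * 4.4065 = 133.2955

133.2955 units


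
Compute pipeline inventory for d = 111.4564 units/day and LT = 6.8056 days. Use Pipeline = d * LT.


Pipeline = 111.4564 * 6.8056 = 758.5277

758.5277 units


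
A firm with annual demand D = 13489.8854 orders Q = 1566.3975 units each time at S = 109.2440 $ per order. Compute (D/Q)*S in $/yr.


Number of orders = D/Q = 8.6120
Cost = 8.6120 * 109.2440 = 940.8142

940.8142 $/yr


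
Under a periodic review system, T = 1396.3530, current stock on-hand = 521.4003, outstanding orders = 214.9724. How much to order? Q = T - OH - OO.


Inventory position = OH + OO = 521.4003 + 214.9724 = 736.3727
Q = 1396.3530 - 736.3727 = 659.9803

659.9803 units


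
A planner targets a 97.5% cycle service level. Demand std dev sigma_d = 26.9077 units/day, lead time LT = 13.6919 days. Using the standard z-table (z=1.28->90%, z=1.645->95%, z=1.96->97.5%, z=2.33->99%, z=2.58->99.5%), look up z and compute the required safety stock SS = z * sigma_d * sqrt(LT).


From the table, SL = 97.5% corresponds to z = 1.96
sqrt(LT) = sqrt(13.6919) = 3.7003
SS = 1.96 * 26.9077 * 3.7003 = 195.1482

195.1482 units


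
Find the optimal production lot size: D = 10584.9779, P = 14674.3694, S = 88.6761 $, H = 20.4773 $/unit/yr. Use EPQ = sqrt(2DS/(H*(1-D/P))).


1 - D/P = 1 - 0.7213 = 0.2787
H*(1-D/P) = 5.7065
2DS = 1877269.1175
EPQ = sqrt(328968.7164) = 573.5579

573.5579 units


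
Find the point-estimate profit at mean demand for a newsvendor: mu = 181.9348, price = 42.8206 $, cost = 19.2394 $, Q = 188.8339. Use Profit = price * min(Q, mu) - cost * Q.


Sales at mu = min(188.8339, 181.9348) = 181.9348
Revenue = 42.8206 * 181.9348 = 7790.5573
Total cost = 19.2394 * 188.8339 = 3633.0509
Profit = 7790.5573 - 3633.0509 = 4157.5064

4157.5064 $


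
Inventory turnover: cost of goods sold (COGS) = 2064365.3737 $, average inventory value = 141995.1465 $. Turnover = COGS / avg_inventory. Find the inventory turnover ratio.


Turnover = 2064365.3737 / 141995.1465 = 14.5383

14.5383


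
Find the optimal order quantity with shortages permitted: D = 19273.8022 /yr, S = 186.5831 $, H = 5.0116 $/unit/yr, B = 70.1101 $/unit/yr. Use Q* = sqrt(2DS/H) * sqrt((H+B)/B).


sqrt(2DS/H) = 1197.9719
sqrt((H+B)/B) = 1.0351
Q* = 1197.9719 * 1.0351 = 1240.0496

1240.0496 units


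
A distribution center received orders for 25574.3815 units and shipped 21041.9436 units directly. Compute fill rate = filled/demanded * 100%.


FR = 21041.9436 / 25574.3815 * 100 = 82.2774

82.2774%


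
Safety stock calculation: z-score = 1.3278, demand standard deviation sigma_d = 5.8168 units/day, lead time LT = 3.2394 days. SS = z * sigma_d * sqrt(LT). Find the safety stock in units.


sqrt(LT) = sqrt(3.2394) = 1.7998
SS = 1.3278 * 5.8168 * 1.7998 = 13.9011

13.9011 units


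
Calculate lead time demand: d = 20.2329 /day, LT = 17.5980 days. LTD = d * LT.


LTD = 20.2329 * 17.5980 = 356.0586

356.0586 units


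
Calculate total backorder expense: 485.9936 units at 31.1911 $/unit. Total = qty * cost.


Total = 485.9936 * 31.1911 = 15158.6750

15158.6750 $


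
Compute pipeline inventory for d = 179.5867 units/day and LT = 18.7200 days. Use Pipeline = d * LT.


Pipeline = 179.5867 * 18.7200 = 3361.8630

3361.8630 units


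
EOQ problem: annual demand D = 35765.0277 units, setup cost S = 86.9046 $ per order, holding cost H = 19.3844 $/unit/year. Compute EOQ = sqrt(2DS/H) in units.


2*D*S = 2 * 35765.0277 * 86.9046 = 6216290.8525
2*D*S/H = 320685.2341
EOQ = sqrt(320685.2341) = 566.2908

566.2908 units


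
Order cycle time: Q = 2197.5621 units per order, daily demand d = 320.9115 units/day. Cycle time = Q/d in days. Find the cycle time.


Cycle = 2197.5621 / 320.9115 = 6.8479

6.8479 days


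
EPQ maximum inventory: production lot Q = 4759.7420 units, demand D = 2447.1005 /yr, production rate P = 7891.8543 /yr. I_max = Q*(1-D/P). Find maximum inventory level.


D/P = 0.3101
1 - D/P = 0.6899
I_max = 4759.7420 * 0.6899 = 3283.8446

3283.8446 units


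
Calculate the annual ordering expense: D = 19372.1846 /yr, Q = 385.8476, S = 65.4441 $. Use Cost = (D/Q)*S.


Number of orders = D/Q = 50.2068
Cost = 50.2068 * 65.4441 = 3285.7408

3285.7408 $/yr


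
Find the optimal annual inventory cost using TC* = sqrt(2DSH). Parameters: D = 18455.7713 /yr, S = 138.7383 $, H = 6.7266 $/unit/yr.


2*D*S*H = 34447219.0819
TC* = sqrt(34447219.0819) = 5869.1753

5869.1753 $/yr


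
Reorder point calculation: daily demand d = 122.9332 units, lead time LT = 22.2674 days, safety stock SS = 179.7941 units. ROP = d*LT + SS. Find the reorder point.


d*LT = 122.9332 * 22.2674 = 2737.4027
ROP = 2737.4027 + 179.7941 = 2917.1968

2917.1968 units


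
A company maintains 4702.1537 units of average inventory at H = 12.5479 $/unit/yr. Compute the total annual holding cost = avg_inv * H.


Cost = 4702.1537 * 12.5479 = 59002.1544

59002.1544 $/yr


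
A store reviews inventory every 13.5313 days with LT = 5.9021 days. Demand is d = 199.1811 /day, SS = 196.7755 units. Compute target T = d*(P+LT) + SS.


P + LT = 19.4334
d*(P+LT) = 199.1811 * 19.4334 = 3870.7660
T = 3870.7660 + 196.7755 = 4067.5415

4067.5415 units


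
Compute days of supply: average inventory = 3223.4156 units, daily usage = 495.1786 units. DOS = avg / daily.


DOS = 3223.4156 / 495.1786 = 6.5096

6.5096 days


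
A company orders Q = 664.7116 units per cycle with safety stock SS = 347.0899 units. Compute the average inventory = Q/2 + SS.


Q/2 = 332.3558
Avg = 332.3558 + 347.0899 = 679.4457

679.4457 units


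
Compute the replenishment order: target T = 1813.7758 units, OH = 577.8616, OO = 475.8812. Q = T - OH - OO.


Inventory position = OH + OO = 577.8616 + 475.8812 = 1053.7428
Q = 1813.7758 - 1053.7428 = 760.0330

760.0330 units


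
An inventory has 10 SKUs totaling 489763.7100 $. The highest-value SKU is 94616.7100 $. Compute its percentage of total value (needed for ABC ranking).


Top item = 94616.7100
Total = 489763.7100
Percentage = 94616.7100 / 489763.7100 * 100 = 19.3188

19.3188%


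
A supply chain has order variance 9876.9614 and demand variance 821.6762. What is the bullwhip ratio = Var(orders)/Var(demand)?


BW = 9876.9614 / 821.6762 = 12.0205

12.0205


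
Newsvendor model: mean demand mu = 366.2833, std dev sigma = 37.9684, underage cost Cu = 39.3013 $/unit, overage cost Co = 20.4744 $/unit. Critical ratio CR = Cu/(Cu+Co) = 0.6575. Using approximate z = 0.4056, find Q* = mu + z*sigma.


CR = Cu/(Cu+Co) = 39.3013/(39.3013+20.4744) = 0.6575
z = 0.4056
Q* = 366.2833 + 0.4056 * 37.9684 = 381.6833

381.6833 units


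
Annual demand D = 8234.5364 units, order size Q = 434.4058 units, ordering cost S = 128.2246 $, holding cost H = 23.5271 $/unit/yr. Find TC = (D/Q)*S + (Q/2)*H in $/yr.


Ordering cost = D*S/Q = 2430.6078
Holding cost = Q*H/2 = 5110.1543
TC = 2430.6078 + 5110.1543 = 7540.7622

7540.7622 $/yr


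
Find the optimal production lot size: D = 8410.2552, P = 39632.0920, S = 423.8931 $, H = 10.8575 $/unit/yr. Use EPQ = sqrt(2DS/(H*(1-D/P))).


1 - D/P = 1 - 0.2122 = 0.7878
H*(1-D/P) = 8.5534
2DS = 7130098.2970
EPQ = sqrt(833593.3229) = 913.0133

913.0133 units


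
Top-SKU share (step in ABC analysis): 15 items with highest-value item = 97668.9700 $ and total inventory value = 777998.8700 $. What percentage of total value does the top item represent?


Top item = 97668.9700
Total = 777998.8700
Percentage = 97668.9700 / 777998.8700 * 100 = 12.5539

12.5539%


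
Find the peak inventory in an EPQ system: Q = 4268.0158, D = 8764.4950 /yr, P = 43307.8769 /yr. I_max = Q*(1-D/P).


D/P = 0.2024
1 - D/P = 0.7976
I_max = 4268.0158 * 0.7976 = 3404.2699

3404.2699 units


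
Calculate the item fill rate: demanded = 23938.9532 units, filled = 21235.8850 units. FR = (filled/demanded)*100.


FR = 21235.8850 / 23938.9532 * 100 = 88.7085

88.7085%


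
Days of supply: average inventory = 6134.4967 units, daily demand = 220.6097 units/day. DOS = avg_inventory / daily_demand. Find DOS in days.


DOS = 6134.4967 / 220.6097 = 27.8070

27.8070 days


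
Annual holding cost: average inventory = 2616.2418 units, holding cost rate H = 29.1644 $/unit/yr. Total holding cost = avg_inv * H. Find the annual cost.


Cost = 2616.2418 * 29.1644 = 76301.1224

76301.1224 $/yr


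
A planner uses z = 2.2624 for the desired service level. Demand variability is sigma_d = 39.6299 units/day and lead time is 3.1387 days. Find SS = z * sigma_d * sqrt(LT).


sqrt(LT) = sqrt(3.1387) = 1.7716
SS = 2.2624 * 39.6299 * 1.7716 = 158.8427

158.8427 units


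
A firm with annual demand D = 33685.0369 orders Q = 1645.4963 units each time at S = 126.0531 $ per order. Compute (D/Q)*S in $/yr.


Number of orders = D/Q = 20.4710
Cost = 20.4710 * 126.0531 = 2580.4393

2580.4393 $/yr


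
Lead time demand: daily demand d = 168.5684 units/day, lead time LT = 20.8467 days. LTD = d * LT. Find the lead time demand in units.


LTD = 168.5684 * 20.8467 = 3514.0949

3514.0949 units


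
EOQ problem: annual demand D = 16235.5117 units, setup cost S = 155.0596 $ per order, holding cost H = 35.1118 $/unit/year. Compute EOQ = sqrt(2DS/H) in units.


2*D*S = 2 * 16235.5117 * 155.0596 = 5034943.9000
2*D*S/H = 143397.4875
EOQ = sqrt(143397.4875) = 378.6786

378.6786 units


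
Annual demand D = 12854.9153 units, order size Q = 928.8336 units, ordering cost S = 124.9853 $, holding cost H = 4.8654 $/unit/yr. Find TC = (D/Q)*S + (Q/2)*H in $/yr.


Ordering cost = D*S/Q = 1729.7775
Holding cost = Q*H/2 = 2259.5735
TC = 1729.7775 + 2259.5735 = 3989.3510

3989.3510 $/yr


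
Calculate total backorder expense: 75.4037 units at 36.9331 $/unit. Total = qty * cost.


Total = 75.4037 * 36.9331 = 2784.8924

2784.8924 $


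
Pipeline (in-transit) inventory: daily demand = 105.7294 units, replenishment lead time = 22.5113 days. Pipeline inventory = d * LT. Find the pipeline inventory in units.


Pipeline = 105.7294 * 22.5113 = 2380.1062

2380.1062 units


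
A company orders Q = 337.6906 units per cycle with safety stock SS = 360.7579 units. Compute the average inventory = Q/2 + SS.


Q/2 = 168.8453
Avg = 168.8453 + 360.7579 = 529.6032

529.6032 units


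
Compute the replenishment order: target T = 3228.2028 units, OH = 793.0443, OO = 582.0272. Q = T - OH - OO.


Inventory position = OH + OO = 793.0443 + 582.0272 = 1375.0715
Q = 3228.2028 - 1375.0715 = 1853.1313

1853.1313 units


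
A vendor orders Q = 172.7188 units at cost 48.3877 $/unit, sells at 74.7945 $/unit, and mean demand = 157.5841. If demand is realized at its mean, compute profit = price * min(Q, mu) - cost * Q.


Sales at mu = min(172.7188, 157.5841) = 157.5841
Revenue = 74.7945 * 157.5841 = 11786.4240
Total cost = 48.3877 * 172.7188 = 8357.4655
Profit = 11786.4240 - 8357.4655 = 3428.9585

3428.9585 $


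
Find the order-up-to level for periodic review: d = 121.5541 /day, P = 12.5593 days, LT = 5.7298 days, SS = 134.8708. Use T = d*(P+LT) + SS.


P + LT = 18.2891
d*(P+LT) = 121.5541 * 18.2891 = 2223.1151
T = 2223.1151 + 134.8708 = 2357.9859

2357.9859 units


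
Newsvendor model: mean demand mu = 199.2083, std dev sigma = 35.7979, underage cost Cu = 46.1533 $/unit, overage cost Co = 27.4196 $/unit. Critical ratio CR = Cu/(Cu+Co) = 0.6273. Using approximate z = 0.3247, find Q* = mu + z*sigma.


CR = Cu/(Cu+Co) = 46.1533/(46.1533+27.4196) = 0.6273
z = 0.3247
Q* = 199.2083 + 0.3247 * 35.7979 = 210.8319

210.8319 units


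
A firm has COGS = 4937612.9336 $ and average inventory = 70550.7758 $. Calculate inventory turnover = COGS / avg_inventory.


Turnover = 4937612.9336 / 70550.7758 = 69.9867

69.9867


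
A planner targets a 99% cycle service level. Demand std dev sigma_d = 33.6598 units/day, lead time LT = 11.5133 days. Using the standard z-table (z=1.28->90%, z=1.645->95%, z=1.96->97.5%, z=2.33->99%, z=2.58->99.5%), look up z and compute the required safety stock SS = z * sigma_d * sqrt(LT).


From the table, SL = 99% corresponds to z = 2.33
sqrt(LT) = sqrt(11.5133) = 3.3931
SS = 2.33 * 33.6598 * 3.3931 = 266.1138

266.1138 units


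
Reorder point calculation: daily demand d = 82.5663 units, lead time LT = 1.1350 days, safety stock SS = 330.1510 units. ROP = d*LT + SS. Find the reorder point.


d*LT = 82.5663 * 1.1350 = 93.7128
ROP = 93.7128 + 330.1510 = 423.8638

423.8638 units


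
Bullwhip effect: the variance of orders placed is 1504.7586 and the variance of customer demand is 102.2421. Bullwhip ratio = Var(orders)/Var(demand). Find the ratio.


BW = 1504.7586 / 102.2421 = 14.7176

14.7176


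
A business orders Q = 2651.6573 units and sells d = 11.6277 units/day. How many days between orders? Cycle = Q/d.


Cycle = 2651.6573 / 11.6277 = 228.0466

228.0466 days


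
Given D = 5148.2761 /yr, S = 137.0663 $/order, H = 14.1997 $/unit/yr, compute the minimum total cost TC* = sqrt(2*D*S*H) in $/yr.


2*D*S*H = 20040183.0488
TC* = sqrt(20040183.0488) = 4476.6263

4476.6263 $/yr


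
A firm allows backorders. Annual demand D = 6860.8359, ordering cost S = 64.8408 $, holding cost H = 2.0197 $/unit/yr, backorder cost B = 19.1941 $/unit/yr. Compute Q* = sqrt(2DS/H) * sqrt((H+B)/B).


sqrt(2DS/H) = 663.7190
sqrt((H+B)/B) = 1.0513
Q* = 663.7190 * 1.0513 = 697.7657

697.7657 units


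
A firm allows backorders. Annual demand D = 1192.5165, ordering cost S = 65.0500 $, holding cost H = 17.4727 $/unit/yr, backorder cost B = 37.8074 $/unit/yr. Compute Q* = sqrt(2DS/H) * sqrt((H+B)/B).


sqrt(2DS/H) = 94.2304
sqrt((H+B)/B) = 1.2092
Q* = 94.2304 * 1.2092 = 113.9428

113.9428 units


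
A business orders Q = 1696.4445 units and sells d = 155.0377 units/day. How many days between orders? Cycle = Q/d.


Cycle = 1696.4445 / 155.0377 = 10.9421

10.9421 days


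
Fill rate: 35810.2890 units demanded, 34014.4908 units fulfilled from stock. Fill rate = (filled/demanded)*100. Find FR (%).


FR = 34014.4908 / 35810.2890 * 100 = 94.9852

94.9852%


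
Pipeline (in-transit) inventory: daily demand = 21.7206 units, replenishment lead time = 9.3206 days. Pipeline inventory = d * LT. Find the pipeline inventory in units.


Pipeline = 21.7206 * 9.3206 = 202.4490

202.4490 units


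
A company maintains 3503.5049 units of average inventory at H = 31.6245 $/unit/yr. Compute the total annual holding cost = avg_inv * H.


Cost = 3503.5049 * 31.6245 = 110796.5907

110796.5907 $/yr


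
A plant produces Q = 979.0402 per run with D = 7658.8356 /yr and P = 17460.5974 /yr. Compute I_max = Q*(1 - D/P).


D/P = 0.4386
1 - D/P = 0.5614
I_max = 979.0402 * 0.5614 = 549.5985

549.5985 units


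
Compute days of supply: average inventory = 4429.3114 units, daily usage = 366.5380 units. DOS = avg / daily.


DOS = 4429.3114 / 366.5380 = 12.0842

12.0842 days


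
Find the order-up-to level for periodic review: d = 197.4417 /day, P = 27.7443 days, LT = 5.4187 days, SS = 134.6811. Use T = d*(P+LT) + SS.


P + LT = 33.1630
d*(P+LT) = 197.4417 * 33.1630 = 6547.7591
T = 6547.7591 + 134.6811 = 6682.4402

6682.4402 units


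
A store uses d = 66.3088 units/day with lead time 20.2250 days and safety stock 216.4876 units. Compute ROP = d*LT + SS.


d*LT = 66.3088 * 20.2250 = 1341.0955
ROP = 1341.0955 + 216.4876 = 1557.5831

1557.5831 units


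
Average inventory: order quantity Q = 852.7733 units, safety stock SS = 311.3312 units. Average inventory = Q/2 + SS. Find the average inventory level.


Q/2 = 426.3866
Avg = 426.3866 + 311.3312 = 737.7178

737.7178 units


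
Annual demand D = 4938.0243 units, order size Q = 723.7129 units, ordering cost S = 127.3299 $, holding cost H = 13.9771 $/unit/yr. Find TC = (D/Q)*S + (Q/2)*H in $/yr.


Ordering cost = D*S/Q = 868.7950
Holding cost = Q*H/2 = 5057.7038
TC = 868.7950 + 5057.7038 = 5926.4988

5926.4988 $/yr


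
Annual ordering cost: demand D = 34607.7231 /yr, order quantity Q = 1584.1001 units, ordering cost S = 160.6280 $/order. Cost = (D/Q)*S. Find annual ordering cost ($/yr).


Number of orders = D/Q = 21.8469
Cost = 21.8469 * 160.6280 = 3509.2286

3509.2286 $/yr


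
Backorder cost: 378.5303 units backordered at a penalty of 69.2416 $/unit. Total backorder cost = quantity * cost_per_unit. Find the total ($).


Total = 378.5303 * 69.2416 = 26210.0436

26210.0436 $


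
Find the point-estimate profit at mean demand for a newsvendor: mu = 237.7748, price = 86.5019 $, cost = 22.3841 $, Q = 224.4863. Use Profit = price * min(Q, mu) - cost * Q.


Sales at mu = min(224.4863, 237.7748) = 224.4863
Revenue = 86.5019 * 224.4863 = 19418.4915
Total cost = 22.3841 * 224.4863 = 5024.9238
Profit = 19418.4915 - 5024.9238 = 14393.5677

14393.5677 $


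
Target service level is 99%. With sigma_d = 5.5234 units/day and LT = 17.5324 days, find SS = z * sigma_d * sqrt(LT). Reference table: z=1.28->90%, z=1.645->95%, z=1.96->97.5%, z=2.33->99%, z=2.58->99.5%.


From the table, SL = 99% corresponds to z = 2.33
sqrt(LT) = sqrt(17.5324) = 4.1872
SS = 2.33 * 5.5234 * 4.1872 = 53.8869

53.8869 units


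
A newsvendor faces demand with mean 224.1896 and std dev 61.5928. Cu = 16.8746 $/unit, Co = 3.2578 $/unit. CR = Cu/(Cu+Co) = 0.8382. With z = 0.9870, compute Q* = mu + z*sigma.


CR = Cu/(Cu+Co) = 16.8746/(16.8746+3.2578) = 0.8382
z = 0.9870
Q* = 224.1896 + 0.9870 * 61.5928 = 284.9817

284.9817 units


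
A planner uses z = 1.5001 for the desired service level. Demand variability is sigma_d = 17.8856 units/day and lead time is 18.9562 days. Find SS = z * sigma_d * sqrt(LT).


sqrt(LT) = sqrt(18.9562) = 4.3539
SS = 1.5001 * 17.8856 * 4.3539 = 116.8152

116.8152 units


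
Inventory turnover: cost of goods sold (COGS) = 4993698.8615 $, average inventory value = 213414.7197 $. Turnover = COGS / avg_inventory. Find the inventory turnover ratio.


Turnover = 4993698.8615 / 213414.7197 = 23.3990

23.3990


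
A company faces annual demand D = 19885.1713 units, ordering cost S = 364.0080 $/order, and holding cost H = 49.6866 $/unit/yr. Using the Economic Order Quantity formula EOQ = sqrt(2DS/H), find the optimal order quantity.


2*D*S = 2 * 19885.1713 * 364.0080 = 14476722.8691
2*D*S/H = 291360.7063
EOQ = sqrt(291360.7063) = 539.7784

539.7784 units


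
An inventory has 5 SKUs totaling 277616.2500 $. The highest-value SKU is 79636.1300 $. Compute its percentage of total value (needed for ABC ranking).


Top item = 79636.1300
Total = 277616.2500
Percentage = 79636.1300 / 277616.2500 * 100 = 28.6857

28.6857%


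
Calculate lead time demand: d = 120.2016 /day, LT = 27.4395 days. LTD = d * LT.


LTD = 120.2016 * 27.4395 = 3298.2718

3298.2718 units


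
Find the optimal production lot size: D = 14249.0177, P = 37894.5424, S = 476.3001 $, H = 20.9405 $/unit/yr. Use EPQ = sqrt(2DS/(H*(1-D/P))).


1 - D/P = 1 - 0.3760 = 0.6240
H*(1-D/P) = 13.0665
2DS = 13573617.1108
EPQ = sqrt(1038810.3276) = 1019.2205

1019.2205 units


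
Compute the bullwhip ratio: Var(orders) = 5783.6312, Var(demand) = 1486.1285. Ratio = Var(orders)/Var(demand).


BW = 5783.6312 / 1486.1285 = 3.8917

3.8917


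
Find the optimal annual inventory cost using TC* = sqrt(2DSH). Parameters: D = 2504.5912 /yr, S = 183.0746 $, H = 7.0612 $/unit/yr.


2*D*S*H = 6475502.1582
TC* = sqrt(6475502.1582) = 2544.7008

2544.7008 $/yr


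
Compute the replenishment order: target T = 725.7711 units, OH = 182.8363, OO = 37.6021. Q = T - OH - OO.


Inventory position = OH + OO = 182.8363 + 37.6021 = 220.4384
Q = 725.7711 - 220.4384 = 505.3327

505.3327 units


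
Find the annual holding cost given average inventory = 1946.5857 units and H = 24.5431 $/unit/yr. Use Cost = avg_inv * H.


Cost = 1946.5857 * 24.5431 = 47775.2475

47775.2475 $/yr


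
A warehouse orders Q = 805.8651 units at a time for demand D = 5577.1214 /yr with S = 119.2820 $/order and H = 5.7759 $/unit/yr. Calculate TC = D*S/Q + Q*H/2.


Ordering cost = D*S/Q = 825.5106
Holding cost = Q*H/2 = 2327.2981
TC = 825.5106 + 2327.2981 = 3152.8087

3152.8087 $/yr


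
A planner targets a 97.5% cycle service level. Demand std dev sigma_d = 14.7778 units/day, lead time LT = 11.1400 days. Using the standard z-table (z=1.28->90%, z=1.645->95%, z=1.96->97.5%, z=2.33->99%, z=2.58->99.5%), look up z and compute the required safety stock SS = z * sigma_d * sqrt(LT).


From the table, SL = 97.5% corresponds to z = 1.96
sqrt(LT) = sqrt(11.1400) = 3.3377
SS = 1.96 * 14.7778 * 3.3377 = 96.6737

96.6737 units


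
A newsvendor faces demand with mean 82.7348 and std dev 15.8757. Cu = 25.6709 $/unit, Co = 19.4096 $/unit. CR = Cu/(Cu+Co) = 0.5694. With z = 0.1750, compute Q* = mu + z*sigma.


CR = Cu/(Cu+Co) = 25.6709/(25.6709+19.4096) = 0.5694
z = 0.1750
Q* = 82.7348 + 0.1750 * 15.8757 = 85.5130

85.5130 units


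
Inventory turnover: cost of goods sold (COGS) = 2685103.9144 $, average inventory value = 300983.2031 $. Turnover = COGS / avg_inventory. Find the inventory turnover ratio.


Turnover = 2685103.9144 / 300983.2031 = 8.9211

8.9211


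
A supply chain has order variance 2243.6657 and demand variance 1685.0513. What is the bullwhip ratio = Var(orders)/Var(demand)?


BW = 2243.6657 / 1685.0513 = 1.3315

1.3315


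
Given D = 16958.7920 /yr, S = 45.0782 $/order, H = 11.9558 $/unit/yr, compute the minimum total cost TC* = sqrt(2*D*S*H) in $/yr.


2*D*S*H = 18279744.3122
TC* = sqrt(18279744.3122) = 4275.4818

4275.4818 $/yr


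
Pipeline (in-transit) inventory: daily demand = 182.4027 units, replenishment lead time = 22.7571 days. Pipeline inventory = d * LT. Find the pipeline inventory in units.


Pipeline = 182.4027 * 22.7571 = 4150.9565

4150.9565 units


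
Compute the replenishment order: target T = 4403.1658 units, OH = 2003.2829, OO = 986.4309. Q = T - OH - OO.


Inventory position = OH + OO = 2003.2829 + 986.4309 = 2989.7138
Q = 4403.1658 - 2989.7138 = 1413.4520

1413.4520 units


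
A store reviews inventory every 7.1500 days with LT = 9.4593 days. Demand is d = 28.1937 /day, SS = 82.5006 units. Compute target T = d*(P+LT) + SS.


P + LT = 16.6093
d*(P+LT) = 28.1937 * 16.6093 = 468.2776
T = 468.2776 + 82.5006 = 550.7782

550.7782 units


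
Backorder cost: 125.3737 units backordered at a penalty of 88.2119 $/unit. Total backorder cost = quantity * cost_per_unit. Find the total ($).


Total = 125.3737 * 88.2119 = 11059.4523

11059.4523 $


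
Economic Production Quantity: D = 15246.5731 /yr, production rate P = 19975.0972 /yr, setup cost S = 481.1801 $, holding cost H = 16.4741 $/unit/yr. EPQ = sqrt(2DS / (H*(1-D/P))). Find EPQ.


1 - D/P = 1 - 0.7633 = 0.2367
H*(1-D/P) = 3.8998
2DS = 14672695.1378
EPQ = sqrt(3762456.5271) = 1939.7053

1939.7053 units


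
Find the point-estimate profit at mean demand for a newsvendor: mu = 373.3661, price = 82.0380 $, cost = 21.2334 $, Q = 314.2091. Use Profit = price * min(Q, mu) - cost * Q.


Sales at mu = min(314.2091, 373.3661) = 314.2091
Revenue = 82.0380 * 314.2091 = 25777.0861
Total cost = 21.2334 * 314.2091 = 6671.7275
Profit = 25777.0861 - 6671.7275 = 19105.3586

19105.3586 $


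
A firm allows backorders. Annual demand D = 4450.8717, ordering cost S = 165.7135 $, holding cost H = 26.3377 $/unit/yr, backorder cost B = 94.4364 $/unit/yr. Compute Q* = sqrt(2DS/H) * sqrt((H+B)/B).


sqrt(2DS/H) = 236.6615
sqrt((H+B)/B) = 1.1309
Q* = 236.6615 * 1.1309 = 267.6361

267.6361 units


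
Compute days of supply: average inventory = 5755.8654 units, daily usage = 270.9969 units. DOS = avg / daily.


DOS = 5755.8654 / 270.9969 = 21.2396

21.2396 days
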